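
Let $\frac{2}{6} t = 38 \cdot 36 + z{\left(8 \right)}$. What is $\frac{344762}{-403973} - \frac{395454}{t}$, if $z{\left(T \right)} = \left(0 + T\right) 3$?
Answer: $- \frac{26865410809}{281165208} \approx -95.55$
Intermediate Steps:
$z{\left(T \right)} = 3 T$ ($z{\left(T \right)} = T 3 = 3 T$)
$t = 4176$ ($t = 3 \left(38 \cdot 36 + 3 \cdot 8\right) = 3 \left(1368 + 24\right) = 3 \cdot 1392 = 4176$)
$\frac{344762}{-403973} - \frac{395454}{t} = \frac{344762}{-403973} - \frac{395454}{4176} = 344762 \left(- \frac{1}{403973}\right) - \frac{65909}{696} = - \frac{344762}{403973} - \frac{65909}{696} = - \frac{26865410809}{281165208}$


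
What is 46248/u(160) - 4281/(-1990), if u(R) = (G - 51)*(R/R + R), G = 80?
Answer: 112021509/9291310 ≈ 12.057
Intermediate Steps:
u(R) = 29 + 29*R (u(R) = (80 - 51)*(R/R + R) = 29*(1 + R) = 29 + 29*R)
46248/u(160) - 4281/(-1990) = 46248/(29 + 29*160) - 4281/(-1990) = 46248/(29 + 4640) - 4281*(-1/1990) = 46248/4669 + 4281/1990 = 112021509/9291310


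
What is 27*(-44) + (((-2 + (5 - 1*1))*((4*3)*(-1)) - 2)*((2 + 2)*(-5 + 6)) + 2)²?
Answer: 9216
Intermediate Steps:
27*(-44) + (((-2 + (5 - 1*1))*((4*3)*(-1)) - 2)*((2 + 2)*(-5 + 6)) + 2)² = -1188 + (((-2 + (5 - 1))*(12*(-1)) - 2)*(4*1) + 2)² = -1188 + (((-2 + 4)*(-12) - 2)*4 + 2)² = -1188 + ((2*(-12) - 2)*4 + 2)² = -1188 + ((-24 - 2)*4 + 2)² = -1188 + (-26*4 + 2)² = -1188 + (-104 + 2)² = -1188 + (-102)² = -1188 + 10404 = 9216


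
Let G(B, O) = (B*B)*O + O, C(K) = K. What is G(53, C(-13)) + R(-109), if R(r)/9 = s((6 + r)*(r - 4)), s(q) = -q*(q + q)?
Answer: -2438430308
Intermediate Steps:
s(q) = -2*q**2 (s(q) = -q*2*q = -2*q**2)
R(r) = -18*(-4 + r)**2*(6 + r)**2 (R(r) = 9*(-2*(6 + r)**2*(r - 4)**2) = 9*(-2*(-4 + r)**2*(6 + r)**2) = -18*(-4 + r)**2*(6 + r)**2)
G(B, O) = O + O*B**2 (G(B, O) = B**2*O + O = O*B**2 + O = O + O*B**2)
G(53, C(-13)) + R(-109) = -13*(1 + 53**2) - 18*(-24 + (-109)**2 + 2*(-109))**2 = -13*(1 + 2809) - 18*(-24 + 11881 - 218)**2 = -13*2810 - 18*11639**2 = -36530 - 18*135466321 = -36530 - 2438393778 = -2438430308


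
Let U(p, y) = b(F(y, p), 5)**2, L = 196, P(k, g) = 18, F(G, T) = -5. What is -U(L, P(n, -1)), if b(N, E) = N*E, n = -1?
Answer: -625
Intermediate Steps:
b(N, E) = E*N
U(p, y) = 625 (U(p, y) = (5*(-5))**2 = (-25)**2 = 625)
-U(L, P(n, -1)) = -1*625 = -625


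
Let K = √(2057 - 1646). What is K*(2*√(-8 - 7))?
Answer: 6*I*√685 ≈ 157.04*I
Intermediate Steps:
K = √411 ≈ 20.273
K*(2*√(-8 - 7)) = √411*(2*√(-8 - 7)) = √411*(2*√(-15)) = √411*(2*(I*√15)) = √411*(2*I*√15) = 6*I*√685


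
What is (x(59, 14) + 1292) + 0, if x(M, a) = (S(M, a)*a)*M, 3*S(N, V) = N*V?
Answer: 686152/3 ≈ 2.2872e+5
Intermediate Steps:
S(N, V) = N*V/3 (S(N, V) = (N*V)/3 = N*V/3)
x(M, a) = M²*a²/3 (x(M, a) = ((M*a/3)*a)*M = (M*a²/3)*M = M²*a²/3)
(x(59, 14) + 1292) + 0 = ((⅓)*59²*14² + 1292) + 0 = ((⅓)*3481*196 + 1292) + 0 = (682276/3 + 1292) + 0 = 686152/3 + 0 = 686152/3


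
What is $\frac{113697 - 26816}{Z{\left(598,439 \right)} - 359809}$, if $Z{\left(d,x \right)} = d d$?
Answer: $- \frac{86881}{2205} \approx -39.402$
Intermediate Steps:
$Z{\left(d,x \right)} = d^{2}$
$\frac{113697 - 26816}{Z{\left(598,439 \right)} - 359809} = \frac{113697 - 26816}{598^{2} - 359809} = \frac{86881}{357604 - 359809} = \frac{86881}{-2205} = 86881 \left(- \frac{1}{2205}\right) = - \frac{86881}{2205}$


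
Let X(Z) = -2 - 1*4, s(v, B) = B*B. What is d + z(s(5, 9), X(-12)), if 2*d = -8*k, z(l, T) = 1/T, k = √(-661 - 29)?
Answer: -⅙ - 4*I*√690 ≈ -0.16667 - 105.07*I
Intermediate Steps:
s(v, B) = B²
X(Z) = -6 (X(Z) = -2 - 4 = -6)
k = I*√690 (k = √(-690) = I*√690 ≈ 26.268*I)
d = -4*I*√690 (d = (-8*I*√690)/2 = -4*I*√690 ≈ -105.07*I)
d + z(s(5, 9), X(-12)) = -4*I*√690 + 1/(-6) = -4*I*√690 - ⅙ = -⅙ - 4*I*√690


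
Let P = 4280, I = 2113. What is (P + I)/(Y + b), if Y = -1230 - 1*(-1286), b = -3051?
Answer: -6393/2995 ≈ -2.1346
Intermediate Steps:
Y = 56 (Y = -1230 + 1286 = 56)
(P + I)/(Y + b) = (4280 + 2113)/(56 - 3051) = 6393/(-2995) = 6393*(-1/2995) = -6393/2995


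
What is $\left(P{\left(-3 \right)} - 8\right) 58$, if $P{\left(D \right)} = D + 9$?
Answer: $-116$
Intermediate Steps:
$P{\left(D \right)} = 9 + D$
$\left(P{\left(-3 \right)} - 8\right) 58 = \left(\left(9 - 3\right) - 8\right) 58 = \left(6 - 8\right) 58 = \left(-2\right) 58 = -116$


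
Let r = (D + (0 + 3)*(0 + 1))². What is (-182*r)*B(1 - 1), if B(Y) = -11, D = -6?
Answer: 18018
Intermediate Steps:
r = 9 (r = (-6 + (0 + 3)*(0 + 1))² = (-6 + 3*1)² = (-6 + 3)² = (-3)² = 9)
(-182*r)*B(1 - 1) = -182*9*(-11) = -1638*(-11) = 18018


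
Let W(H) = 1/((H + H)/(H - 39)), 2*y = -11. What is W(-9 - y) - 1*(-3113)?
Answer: 43667/14 ≈ 3119.1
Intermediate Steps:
y = -11/2 (y = (½)*(-11) = -11/2 ≈ -5.5000)
W(H) = (-39 + H)/(2*H) (W(H) = 1/((2*H)/(-39 + H)) = 1/(2*H/(-39 + H)) = (-39 + H)/(2*H))
W(-9 - y) - 1*(-3113) = (-39 + (-9 - 1*(-11/2)))/(2*(-9 - 1*(-11/2))) - 1*(-3113) = (-39 + (-9 + 11/2))/(2*(-9 + 11/2)) + 3113 = (-39 - 7/2)/(2*(-7/2)) + 3113 = (½)*(-2/7)*(-85/2) + 3113 = 85/14 + 3113 = 43667/14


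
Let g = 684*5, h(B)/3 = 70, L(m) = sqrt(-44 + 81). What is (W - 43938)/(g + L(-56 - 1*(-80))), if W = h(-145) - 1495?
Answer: -154662660/11696363 + 45223*sqrt(37)/11696363 ≈ -13.200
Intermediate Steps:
L(m) = sqrt(37)
h(B) = 210 (h(B) = 3*70 = 210)
g = 3420
W = -1285 (W = 210 - 1495 = -1285)
(W - 43938)/(g + L(-56 - 1*(-80))) = (-1285 - 43938)/(3420 + sqrt(37)) = -45223/(3420 + sqrt(37))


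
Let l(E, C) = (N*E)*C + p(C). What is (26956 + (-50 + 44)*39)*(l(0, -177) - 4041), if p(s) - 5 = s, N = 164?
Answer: -112579786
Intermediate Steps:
p(s) = 5 + s
l(E, C) = 5 + C + 164*C*E (l(E, C) = (164*E)*C + (5 + C) = 164*C*E + (5 + C) = 5 + C + 164*C*E)
(26956 + (-50 + 44)*39)*(l(0, -177) - 4041) = (26956 + (-50 + 44)*39)*((5 - 177 + 164*(-177)*0) - 4041) = (26956 - 6*39)*((5 - 177 + 0) - 4041) = (26956 - 234)*(-172 - 4041) = 26722*(-4213) = -112579786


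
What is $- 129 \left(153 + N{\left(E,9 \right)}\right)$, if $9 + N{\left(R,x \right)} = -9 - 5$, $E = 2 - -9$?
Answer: $-16770$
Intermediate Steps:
$E = 11$ ($E = 2 + 9 = 11$)
$N{\left(R,x \right)} = -23$ ($N{\left(R,x \right)} = -9 - 14 = -23$)
$- 129 \left(153 + N{\left(E,9 \right)}\right) = - 129 \left(153 - 23\right) = \left(-129\right) 130 = -16770$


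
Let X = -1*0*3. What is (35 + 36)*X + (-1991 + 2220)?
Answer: 229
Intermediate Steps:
X = 0 (X = 0*3 = 0)
(35 + 36)*X + (-1991 + 2220) = (35 + 36)*0 + (-1991 + 2220) = 71*0 + 229 = 0 + 229 = 229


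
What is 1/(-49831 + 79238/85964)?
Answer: -42982/2141796423 ≈ -2.0068e-5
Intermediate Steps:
1/(-49831 + 79238/85964) = 1/(-49831 + 79238*(1/85964)) = 1/(-49831 + 39619/42982) = 1/(-2141796423/42982) = -42982/2141796423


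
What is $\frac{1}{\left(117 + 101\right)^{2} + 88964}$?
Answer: $\frac{1}{136488} \approx 7.3266 \cdot 10^{-6}$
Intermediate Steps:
$\frac{1}{\left(117 + 101\right)^{2} + 88964} = \frac{1}{218^{2} + 88964} = \frac{1}{47524 + 88964} = \frac{1}{136488}$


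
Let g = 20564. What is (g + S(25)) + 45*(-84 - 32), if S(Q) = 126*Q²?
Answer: 94094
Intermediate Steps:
(g + S(25)) + 45*(-84 - 32) = (20564 + 126*25²) + 45*(-84 - 32) = (20564 + 126*625) + 45*(-116) = (20564 + 78750) - 5220 = 99314 - 5220 = 94094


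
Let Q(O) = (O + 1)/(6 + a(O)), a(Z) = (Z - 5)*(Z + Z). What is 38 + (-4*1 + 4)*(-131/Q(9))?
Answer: 38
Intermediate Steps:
a(Z) = 2*Z*(-5 + Z) (a(Z) = (-5 + Z)*(2*Z) = 2*Z*(-5 + Z))
Q(O) = (1 + O)/(6 + 2*O*(-5 + O)) (Q(O) = (O + 1)/(6 + 2*O*(-5 + O)) = (1 + O)/(6 + 2*O*(-5 + O)))
38 + (-4*1 + 4)*(-131/Q(9)) = 38 + (-4*1 + 4)*(-131*2*(3 + 9*(-5 + 9))/(1 + 9)) = 38 + (-4 + 4)*(-131/((½)*10/(3 + 9*4))) = 38 + 0*(-131/((½)*10/(3 + 36))) = 38 + 0*(-131/((½)*10/39)) = 38 + 0*(-131/((½)*(1/39)*10)) = 38 + 0*(-131/5/39) = 38 + 0*(-131*39/5) = 38 + 0*(-5109/5) = 38 + 0 = 38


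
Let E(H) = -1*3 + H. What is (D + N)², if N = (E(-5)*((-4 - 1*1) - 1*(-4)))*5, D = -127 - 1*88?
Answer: 30625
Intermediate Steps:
E(H) = -3 + H
D = -215 (D = -127 - 88 = -215)
N = 40 (N = ((-3 - 5)*((-4 - 1*1) - 1*(-4)))*5 = -8*((-4 - 1) + 4)*5 = -8*(-5 + 4)*5 = -8*(-1)*5 = 8*5 = 40)
(D + N)² = (-215 + 40)² = (-175)² = 30625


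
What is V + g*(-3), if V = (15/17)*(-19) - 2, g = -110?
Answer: 5291/17 ≈ 311.24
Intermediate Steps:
V = -319/17 (V = (15*(1/17))*(-19) - 2 = (15/17)*(-19) - 2 = -285/17 - 2 = -319/17 ≈ -18.765)
V + g*(-3) = -319/17 - 110*(-3) = -319/17 + 330 = 5291/17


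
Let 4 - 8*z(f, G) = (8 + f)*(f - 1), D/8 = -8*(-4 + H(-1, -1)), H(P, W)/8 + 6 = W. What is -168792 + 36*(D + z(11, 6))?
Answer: -31389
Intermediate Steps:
H(P, W) = -48 + 8*W
D = 3840 (D = 8*(-8*(-4 + (-48 + 8*(-1)))) = 8*(-8*(-4 + (-48 - 8))) = 8*(-8*(-4 - 56)) = 8*(-8*(-60)) = 8*480 = 3840)
z(f, G) = 1/2 - (-1 + f)*(8 + f)/8 (z(f, G) = 1/2 - (8 + f)*(f - 1)/8 = 1/2 - (8 + f)*(-1 + f)/8 = 1/2 - (-1 + f)*(8 + f)/8)
-168792 + 36*(D + z(11, 6)) = -168792 + 36*(3840 + (3/2 - 7/8*11 - 1/8*11**2)) = -168792 + 36*(3840 + (3/2 - 77/8 - 1/8*121)) = -168792 + 36*(3840 + (3/2 - 77/8 - 121/8)) = -168792 + 36*(3840 - 93/4) = -168792 + 36*(15267/4) = -168792 + 137403 = -31389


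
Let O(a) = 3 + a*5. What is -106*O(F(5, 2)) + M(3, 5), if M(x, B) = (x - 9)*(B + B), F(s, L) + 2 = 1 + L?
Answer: -908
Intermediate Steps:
F(s, L) = -1 + L (F(s, L) = -2 + (1 + L) = -1 + L)
O(a) = 3 + 5*a
M(x, B) = 2*B*(-9 + x) (M(x, B) = (-9 + x)*(2*B) = 2*B*(-9 + x))
-106*O(F(5, 2)) + M(3, 5) = -106*(3 + 5*(-1 + 2)) + 2*5*(-9 + 3) = -106*(3 + 5*1) + 2*5*(-6) = -106*(3 + 5) - 60 = -106*8 - 60 = -848 - 60 = -908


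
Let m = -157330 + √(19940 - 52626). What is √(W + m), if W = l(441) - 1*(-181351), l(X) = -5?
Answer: √(24016 + I*√32686) ≈ 154.97 + 0.5833*I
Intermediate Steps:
W = 181346 (W = -5 - 1*(-181351) = -5 + 181351 = 181346)
m = -157330 + I*√32686 (m = -157330 + √(-32686) = -157330 + I*√32686 ≈ -1.5733e+5 + 180.79*I)
√(W + m) = √(181346 + (-157330 + I*√32686)) = √(24016 + I*√32686)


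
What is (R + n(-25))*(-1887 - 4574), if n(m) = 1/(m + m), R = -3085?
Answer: 996615711/50 ≈ 1.9932e+7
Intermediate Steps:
n(m) = 1/(2*m)
(R + n(-25))*(-1887 - 4574) = (-3085 + (1/2)/(-25))*(-1887 - 4574) = (-3085 + (1/2)*(-1/25))*(-6461) = (-3085 - 1/50)*(-6461) = -154251/50*(-6461) = 996615711/50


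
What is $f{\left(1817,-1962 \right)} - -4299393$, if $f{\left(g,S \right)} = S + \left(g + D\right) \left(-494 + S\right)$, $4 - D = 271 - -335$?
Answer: $1313391$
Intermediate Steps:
$D = -602$ ($D = 4 - \left(271 - -335\right) = 4 - \left(271 + 335\right) = 4 - 606 = -602$)
$f{\left(g,S \right)} = S + \left(-602 + g\right) \left(-494 + S\right)$ ($f{\left(g,S \right)} = S + \left(g - 602\right) \left(-494 + S\right) = S + \left(-602 + g\right) \left(-494 + S\right)$)
$f{\left(1817,-1962 \right)} - -4299393 = \left(297388 - -1179162 - 897598 - 3564954\right) - -4299393 = \left(297388 + 1179162 - 897598 - 3564954\right) + 4299393 = -2986002 + 4299393 = 1313391$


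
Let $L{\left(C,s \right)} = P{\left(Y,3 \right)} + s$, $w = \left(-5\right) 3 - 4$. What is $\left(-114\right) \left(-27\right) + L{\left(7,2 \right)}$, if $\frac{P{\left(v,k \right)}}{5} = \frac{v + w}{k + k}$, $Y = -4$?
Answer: $\frac{18365}{6} \approx 3060.8$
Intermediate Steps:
$w = -19$ ($w = -15 - 4 = -19$)
$P{\left(v,k \right)} = \frac{5 \left(-19 + v\right)}{2 k}$ ($P{\left(v,k \right)} = 5 \frac{v - 19}{k + k} = 5 \frac{-19 + v}{2 k} = \frac{5 \left(-19 + v\right)}{2 k}$)
$L{\left(C,s \right)} = - \frac{115}{6} + s$ ($L{\left(C,s \right)} = \frac{5 \left(-19 - 4\right)}{2 \cdot 3} + s = \frac{5}{2} \cdot \frac{1}{3} \left(-23\right) + s = - \frac{115}{6} + s$)
$\left(-114\right) \left(-27\right) + L{\left(7,2 \right)} = \left(-114\right) \left(-27\right) + \left(- \frac{115}{6} + 2\right) = 3078 - \frac{103}{6} = \frac{18365}{6}$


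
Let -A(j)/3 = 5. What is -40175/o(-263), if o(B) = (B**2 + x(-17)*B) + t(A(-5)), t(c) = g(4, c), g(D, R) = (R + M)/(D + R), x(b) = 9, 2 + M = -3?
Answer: -441925/734842 ≈ -0.60139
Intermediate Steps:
A(j) = -15 (A(j) = -3*5 = -15)
M = -5 (M = -2 - 3 = -5)
g(D, R) = (-5 + R)/(D + R) (g(D, R) = (R - 5)/(D + R) = (-5 + R)/(D + R))
t(c) = (-5 + c)/(4 + c)
o(B) = 20/11 + B**2 + 9*B (o(B) = (B**2 + 9*B) + (-5 - 15)/(4 - 15) = (B**2 + 9*B) - 20/(-11) = (B**2 + 9*B) - 1/11*(-20) = (B**2 + 9*B) + 20/11 = 20/11 + B**2 + 9*B)
-40175/o(-263) = -40175/(20/11 + (-263)**2 + 9*(-263)) = -40175/(20/11 + 69169 - 2367) = -40175/734842/11 = -40175*11/734842 = -441925/734842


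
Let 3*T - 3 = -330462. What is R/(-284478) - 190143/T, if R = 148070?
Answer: 1111210166/921650151 ≈ 1.2057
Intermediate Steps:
T = -110153 (T = 1 + (⅓)*(-330462) = 1 - 110154 = -110153)
R/(-284478) - 190143/T = 148070/(-284478) - 190143/(-110153) = 148070*(-1/284478) - 190143*(-1/110153) = -4355/8367 + 190143/110153 = 1111210166/921650151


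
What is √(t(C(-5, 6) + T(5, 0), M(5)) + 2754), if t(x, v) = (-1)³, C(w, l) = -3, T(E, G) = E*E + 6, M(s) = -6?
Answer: √2753 ≈ 52.469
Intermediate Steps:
T(E, G) = 6 + E² (T(E, G) = E² + 6 = 6 + E²)
t(x, v) = -1
√(t(C(-5, 6) + T(5, 0), M(5)) + 2754) = √(-1 + 2754) = √2753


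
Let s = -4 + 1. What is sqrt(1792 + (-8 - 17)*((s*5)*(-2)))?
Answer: sqrt(1042) ≈ 32.280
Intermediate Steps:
s = -3
sqrt(1792 + (-8 - 17)*((s*5)*(-2))) = sqrt(1792 + (-8 - 17)*(-3*5*(-2))) = sqrt(1792 - (-375)*(-2)) = sqrt(1792 - 25*30) = sqrt(1792 - 750) = sqrt(1042)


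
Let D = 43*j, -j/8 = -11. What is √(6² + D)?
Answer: 2*√955 ≈ 61.806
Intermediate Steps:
j = 88 (j = -8*(-11) = 88)
D = 3784 (D = 43*88 = 3784)
√(6² + D) = √(6² + 3784) = √(36 + 3784) = √3820 = 2*√955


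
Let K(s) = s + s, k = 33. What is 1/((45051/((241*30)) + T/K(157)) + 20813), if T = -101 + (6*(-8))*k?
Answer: 189185/3937671027 ≈ 4.8045e-5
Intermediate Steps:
T = -1685 (T = -101 + (6*(-8))*33 = -101 - 48*33 = -101 - 1584 = -1685)
K(s) = 2*s
1/((45051/((241*30)) + T/K(157)) + 20813) = 1/((45051/((241*30)) - 1685/(2*157)) + 20813) = 1/((45051/7230 - 1685/314) + 20813) = 1/((45051*(1/7230) - 1685*1/314) + 20813) = 1/((15017/2410 - 1685/314) + 20813) = 1/(163622/189185 + 20813) = 1/(3937671027/189185) = 189185/3937671027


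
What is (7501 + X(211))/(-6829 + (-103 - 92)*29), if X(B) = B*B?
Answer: -26011/6242 ≈ -4.1671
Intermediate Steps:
X(B) = B²
(7501 + X(211))/(-6829 + (-103 - 92)*29) = (7501 + 211²)/(-6829 + (-103 - 92)*29) = (7501 + 44521)/(-6829 - 195*29) = 52022/(-6829 - 5655) = 52022/(-12484) = 52022*(-1/12484) = -26011/6242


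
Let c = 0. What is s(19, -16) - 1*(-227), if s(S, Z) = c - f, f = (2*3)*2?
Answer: 215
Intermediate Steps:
f = 12 (f = 6*2 = 12)
s(S, Z) = -12 (s(S, Z) = 0 - 1*12 = 0 - 12 = -12)
s(19, -16) - 1*(-227) = -12 - 1*(-227) = -12 + 227 = 215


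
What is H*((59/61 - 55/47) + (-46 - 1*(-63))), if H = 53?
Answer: 2552321/2867 ≈ 890.24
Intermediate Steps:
H*((59/61 - 55/47) + (-46 - 1*(-63))) = 53*((59/61 - 55/47) + (-46 - 1*(-63))) = 53*((59*(1/61) - 55*1/47) + (-46 + 63)) = 53*((59/61 - 55/47) + 17) = 53*(-582/2867 + 17) = 53*(48157/2867) = 2552321/2867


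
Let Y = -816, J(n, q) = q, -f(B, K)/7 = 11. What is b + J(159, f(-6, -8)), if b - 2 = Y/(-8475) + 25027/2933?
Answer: -549930324/8285725 ≈ -66.371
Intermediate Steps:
f(B, K) = -77 (f(B, K) = -7*11 = -77)
b = 88070501/8285725 (b = 2 + (-816/(-8475) + 25027/2933) = 2 + (-816*(-1/8475) + 25027*(1/2933)) = 2 + (272/2825 + 25027/2933) = 2 + 71499051/8285725 = 88070501/8285725 ≈ 10.629)
b + J(159, f(-6, -8)) = 88070501/8285725 - 77 = -549930324/8285725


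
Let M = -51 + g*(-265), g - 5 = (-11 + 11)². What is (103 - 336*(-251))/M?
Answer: -84439/1376 ≈ -61.366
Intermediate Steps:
g = 5 (g = 5 + (-11 + 11)² = 5 + 0² = 5 + 0 = 5)
M = -1376 (M = -51 + 5*(-265) = -51 - 1325 = -1376)
(103 - 336*(-251))/M = (103 - 336*(-251))/(-1376) = (103 + 84336)*(-1/1376) = 84439*(-1/1376) = -84439/1376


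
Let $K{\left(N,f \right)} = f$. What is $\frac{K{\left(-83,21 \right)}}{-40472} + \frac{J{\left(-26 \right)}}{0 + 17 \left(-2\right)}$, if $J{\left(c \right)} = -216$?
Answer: $\frac{4370619}{688024} \approx 6.3524$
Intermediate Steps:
$\frac{K{\left(-83,21 \right)}}{-40472} + \frac{J{\left(-26 \right)}}{0 + 17 \left(-2\right)} = \frac{21}{-40472} - \frac{216}{0 + 17 \left(-2\right)} = 21 \left(- \frac{1}{40472}\right) - \frac{216}{0 - 34} = - \frac{21}{40472} - \frac{216}{-34} = - \frac{21}{40472} - - \frac{108}{17} = - \frac{21}{40472} + \frac{108}{17} = \frac{4370619}{688024}$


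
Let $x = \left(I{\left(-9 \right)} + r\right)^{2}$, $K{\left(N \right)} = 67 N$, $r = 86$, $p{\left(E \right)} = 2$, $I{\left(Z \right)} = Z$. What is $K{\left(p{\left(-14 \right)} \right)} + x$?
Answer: $6063$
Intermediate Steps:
$x = 5929$ ($x = \left(-9 + 86\right)^{2} = 77^{2} = 5929$)
$K{\left(p{\left(-14 \right)} \right)} + x = 67 \cdot 2 + 5929 = 134 + 5929 = 6063$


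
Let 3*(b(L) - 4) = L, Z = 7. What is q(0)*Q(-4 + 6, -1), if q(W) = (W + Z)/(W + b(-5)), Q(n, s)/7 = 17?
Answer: 357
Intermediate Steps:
Q(n, s) = 119 (Q(n, s) = 7*17 = 119)
b(L) = 4 + L/3
q(W) = (7 + W)/(7/3 + W) (q(W) = (W + 7)/(W + (4 + (⅓)*(-5))) = (7 + W)/(W + (4 - 5/3)) = (7 + W)/(W + 7/3) = (7 + W)/(7/3 + W))
q(0)*Q(-4 + 6, -1) = (3*(7 + 0)/(7 + 3*0))*119 = (3*7/(7 + 0))*119 = (3*7/7)*119 = (3*(⅐)*7)*119 = 3*119 = 357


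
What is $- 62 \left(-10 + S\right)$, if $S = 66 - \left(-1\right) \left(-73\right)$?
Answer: $1054$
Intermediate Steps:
$S = -7$ ($S = 66 - 73 = -7$)
$- 62 \left(-10 + S\right) = - 62 \left(-10 - 7\right) = \left(-62\right) \left(-17\right) = 1054$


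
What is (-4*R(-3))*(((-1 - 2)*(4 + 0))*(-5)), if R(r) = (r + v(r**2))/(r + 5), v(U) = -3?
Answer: 720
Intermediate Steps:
R(r) = (-3 + r)/(5 + r) (R(r) = (r - 3)/(r + 5) = (-3 + r)/(5 + r))
(-4*R(-3))*(((-1 - 2)*(4 + 0))*(-5)) = (-4*(-3 - 3)/(5 - 3))*(((-1 - 2)*(4 + 0))*(-5)) = (-4*(-6)/2)*(-3*4*(-5)) = (-2*(-6))*(-12*(-5)) = -4*(-3)*60 = 12*60 = 720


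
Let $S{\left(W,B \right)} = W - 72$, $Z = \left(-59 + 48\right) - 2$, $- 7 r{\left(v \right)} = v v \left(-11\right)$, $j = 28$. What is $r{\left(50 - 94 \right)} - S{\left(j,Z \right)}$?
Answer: $\frac{21604}{7} \approx 3086.3$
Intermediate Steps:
$r{\left(v \right)} = \frac{11 v^{2}}{7}$ ($r{\left(v \right)} = - \frac{v v \left(-11\right)}{7} = - \frac{v^{2} \left(-11\right)}{7} = - \frac{\left(-11\right) v^{2}}{7} = \frac{11 v^{2}}{7}$)
$Z = -13$ ($Z = -11 - 2 = -13$)
$S{\left(W,B \right)} = -72 + W$
$r{\left(50 - 94 \right)} - S{\left(j,Z \right)} = \frac{11 \left(50 - 94\right)^{2}}{7} - \left(-72 + 28\right) = \frac{11 \left(50 - 94\right)^{2}}{7} - -44 = \frac{11 \left(-44\right)^{2}}{7} + 44 = \frac{11}{7} \cdot 1936 + 44 = \frac{21296}{7} + 44 = \frac{21604}{7}$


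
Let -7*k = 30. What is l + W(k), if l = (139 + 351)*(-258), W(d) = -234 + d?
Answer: -886608/7 ≈ -1.2666e+5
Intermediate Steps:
k = -30/7 (k = -1/7*30 = -30/7 ≈ -4.2857)
l = -126420 (l = 490*(-258) = -126420)
l + W(k) = -126420 + (-234 - 30/7) = -126420 - 1668/7 = -886608/7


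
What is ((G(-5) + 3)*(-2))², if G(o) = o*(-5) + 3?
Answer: 3844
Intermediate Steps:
G(o) = 3 - 5*o (G(o) = -5*o + 3 = 3 - 5*o)
((G(-5) + 3)*(-2))² = (((3 - 5*(-5)) + 3)*(-2))² = (((3 + 25) + 3)*(-2))² = ((28 + 3)*(-2))² = (31*(-2))² = (-62)² = 3844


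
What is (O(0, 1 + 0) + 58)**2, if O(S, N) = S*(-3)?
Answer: 3364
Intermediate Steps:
O(S, N) = -3*S
(O(0, 1 + 0) + 58)**2 = (-3*0 + 58)**2 = (0 + 58)**2 = 58**2 = 3364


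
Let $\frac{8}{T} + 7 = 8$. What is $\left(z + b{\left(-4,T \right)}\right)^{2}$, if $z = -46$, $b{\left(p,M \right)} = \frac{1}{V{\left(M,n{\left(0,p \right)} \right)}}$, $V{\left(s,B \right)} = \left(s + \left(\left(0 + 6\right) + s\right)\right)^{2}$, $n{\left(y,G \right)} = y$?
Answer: $\frac{495641169}{234256} \approx 2115.8$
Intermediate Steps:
$T = 8$ ($T = \frac{8}{-7 + 8} = \frac{8}{1} = 8 \cdot 1 = 8$)
$V{\left(s,B \right)} = \left(6 + 2 s\right)^{2}$ ($V{\left(s,B \right)} = \left(s + \left(6 + s\right)\right)^{2} = \left(6 + 2 s\right)^{2}$)
$b{\left(p,M \right)} = \frac{1}{4 \left(3 + M\right)^{2}}$
$\left(z + b{\left(-4,T \right)}\right)^{2} = \left(-46 + \frac{1}{4 \left(3 + 8\right)^{2}}\right)^{2} = \left(-46 + \frac{1}{4 \cdot 121}\right)^{2} = \left(-46 + \frac{1}{4} \cdot \frac{1}{121}\right)^{2} = \left(-46 + \frac{1}{484}\right)^{2} = \left(- \frac{22263}{484}\right)^{2} = \frac{495641169}{234256}$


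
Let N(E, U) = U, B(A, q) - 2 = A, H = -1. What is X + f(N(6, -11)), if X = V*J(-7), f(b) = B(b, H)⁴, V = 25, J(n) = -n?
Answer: 6736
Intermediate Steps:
B(A, q) = 2 + A
f(b) = (2 + b)⁴
X = 175 (X = 25*(-1*(-7)) = 25*7 = 175)
X + f(N(6, -11)) = 175 + (2 - 11)⁴ = 175 + (-9)⁴ = 175 + 6561 = 6736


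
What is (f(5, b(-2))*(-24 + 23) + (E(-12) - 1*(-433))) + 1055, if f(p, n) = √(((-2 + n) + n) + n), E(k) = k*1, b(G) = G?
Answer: 1476 - 2*I*√2 ≈ 1476.0 - 2.8284*I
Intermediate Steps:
E(k) = k
f(p, n) = √(-2 + 3*n) (f(p, n) = √((-2 + 2*n) + n) = √(-2 + 3*n))
(f(5, b(-2))*(-24 + 23) + (E(-12) - 1*(-433))) + 1055 = (√(-2 + 3*(-2))*(-24 + 23) + (-12 - 1*(-433))) + 1055 = (√(-2 - 6)*(-1) + (-12 + 433)) + 1055 = (√(-8)*(-1) + 421) + 1055 = ((2*I*√2)*(-1) + 421) + 1055 = (-2*I*√2 + 421) + 1055 = (421 - 2*I*√2) + 1055 = 1476 - 2*I*√2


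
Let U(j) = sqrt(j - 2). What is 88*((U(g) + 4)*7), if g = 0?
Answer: 2464 + 616*I*sqrt(2) ≈ 2464.0 + 871.16*I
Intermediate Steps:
U(j) = sqrt(-2 + j)
88*((U(g) + 4)*7) = 88*((sqrt(-2 + 0) + 4)*7) = 88*((sqrt(-2) + 4)*7) = 88*((I*sqrt(2) + 4)*7) = 88*((4 + I*sqrt(2))*7) = 88*(28 + 7*I*sqrt(2)) = 2464 + 616*I*sqrt(2)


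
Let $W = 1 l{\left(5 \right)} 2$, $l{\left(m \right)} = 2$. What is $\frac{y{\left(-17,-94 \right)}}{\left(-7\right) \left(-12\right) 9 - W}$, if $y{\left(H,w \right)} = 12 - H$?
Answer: $\frac{29}{752} \approx 0.038564$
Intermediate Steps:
$W = 4$ ($W = 1 \cdot 2 \cdot 2 = 2 \cdot 2 = 4$)
$\frac{y{\left(-17,-94 \right)}}{\left(-7\right) \left(-12\right) 9 - W} = \frac{12 - -17}{\left(-7\right) \left(-12\right) 9 - 4} = \frac{12 + 17}{84 \cdot 9 - 4} = \frac{29}{756 - 4} = \frac{29}{752}$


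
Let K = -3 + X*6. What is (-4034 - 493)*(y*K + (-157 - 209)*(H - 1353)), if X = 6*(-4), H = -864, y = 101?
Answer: -3606095025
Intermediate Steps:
X = -24
K = -147 (K = -3 - 24*6 = -3 - 144 = -147)
(-4034 - 493)*(y*K + (-157 - 209)*(H - 1353)) = (-4034 - 493)*(101*(-147) + (-157 - 209)*(-864 - 1353)) = -4527*(-14847 - 366*(-2217)) = -4527*(-14847 + 811422) = -4527*796575 = -3606095025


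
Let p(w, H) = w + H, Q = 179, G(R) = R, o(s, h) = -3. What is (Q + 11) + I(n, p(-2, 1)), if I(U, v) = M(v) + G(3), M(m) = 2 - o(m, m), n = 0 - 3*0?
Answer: 198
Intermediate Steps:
n = 0 (n = 0 + 0 = 0)
p(w, H) = H + w
M(m) = 5 (M(m) = 2 - 1*(-3) = 2 + 3 = 5)
I(U, v) = 8 (I(U, v) = 5 + 3 = 8)
(Q + 11) + I(n, p(-2, 1)) = (179 + 11) + 8 = 190 + 8 = 198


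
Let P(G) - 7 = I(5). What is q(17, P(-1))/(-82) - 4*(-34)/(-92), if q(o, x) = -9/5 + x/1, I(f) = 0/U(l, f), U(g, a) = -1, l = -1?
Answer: -7269/4715 ≈ -1.5417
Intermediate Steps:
I(f) = 0 (I(f) = 0/(-1) = 0*(-1) = 0)
P(G) = 7 (P(G) = 7 + 0 = 7)
q(o, x) = -9/5 + x (q(o, x) = -9*⅕ + x*1 = -9/5 + x)
q(17, P(-1))/(-82) - 4*(-34)/(-92) = (-9/5 + 7)/(-82) - 4*(-34)/(-92) = (26/5)*(-1/82) + 136*(-1/92) = -13/205 - 34/23 = -7269/4715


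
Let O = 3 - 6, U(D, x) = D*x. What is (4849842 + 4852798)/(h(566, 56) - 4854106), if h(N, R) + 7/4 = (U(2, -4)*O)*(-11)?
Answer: -38810560/19417487 ≈ -1.9987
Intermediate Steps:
O = -3
h(N, R) = -1063/4 (h(N, R) = -7/4 + ((2*(-4))*(-3))*(-11) = -7/4 - 8*(-3)*(-11) = -7/4 + 24*(-11) = -7/4 - 264 = -1063/4)
(4849842 + 4852798)/(h(566, 56) - 4854106) = (4849842 + 4852798)/(-1063/4 - 4854106) = 9702640/(-19417487/4) = 9702640*(-4/19417487) = -38810560/19417487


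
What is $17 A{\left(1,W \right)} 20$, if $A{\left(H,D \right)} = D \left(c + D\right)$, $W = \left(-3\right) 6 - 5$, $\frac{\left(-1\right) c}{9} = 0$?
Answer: $179860$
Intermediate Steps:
$c = 0$ ($c = \left(-9\right) 0 = 0$)
$W = -23$ ($W = -18 - 5 = -23$)
$A{\left(H,D \right)} = D^{2}$ ($A{\left(H,D \right)} = D \left(0 + D\right) = D D = D^{2}$)
$17 A{\left(1,W \right)} 20 = 17 \left(-23\right)^{2} \cdot 20 = 17 \cdot 529 \cdot 20 = 8993 \cdot 20 = 179860$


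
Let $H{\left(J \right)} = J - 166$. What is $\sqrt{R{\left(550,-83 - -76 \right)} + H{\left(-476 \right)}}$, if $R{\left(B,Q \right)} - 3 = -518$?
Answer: $i \sqrt{1157} \approx 34.015 i$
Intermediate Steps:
$H{\left(J \right)} = -166 + J$
$R{\left(B,Q \right)} = -515$ ($R{\left(B,Q \right)} = 3 - 518 = -515$)
$\sqrt{R{\left(550,-83 - -76 \right)} + H{\left(-476 \right)}} = \sqrt{-515 - 642} = \sqrt{-1157} = i \sqrt{1157}$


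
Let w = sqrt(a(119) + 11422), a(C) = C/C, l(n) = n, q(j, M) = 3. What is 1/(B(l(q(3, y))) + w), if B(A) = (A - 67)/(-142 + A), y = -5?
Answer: -8896/220699687 + 19321*sqrt(11423)/220699687 ≈ 0.0093163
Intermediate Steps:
a(C) = 1
B(A) = (-67 + A)/(-142 + A)
w = sqrt(11423) (w = sqrt(1 + 11422) = sqrt(11423) ≈ 106.88)
1/(B(l(q(3, y))) + w) = 1/((-67 + 3)/(-142 + 3) + sqrt(11423)) = 1/(-64/(-139) + sqrt(11423)) = 1/(-1/139*(-64) + sqrt(11423)) = 1/(64/139 + sqrt(11423))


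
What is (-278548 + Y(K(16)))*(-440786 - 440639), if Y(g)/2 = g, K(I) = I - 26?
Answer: 245536799400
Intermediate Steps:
K(I) = -26 + I
Y(g) = 2*g
(-278548 + Y(K(16)))*(-440786 - 440639) = (-278548 + 2*(-26 + 16))*(-440786 - 440639) = (-278548 + 2*(-10))*(-881425) = (-278548 - 20)*(-881425) = -278568*(-881425) = 245536799400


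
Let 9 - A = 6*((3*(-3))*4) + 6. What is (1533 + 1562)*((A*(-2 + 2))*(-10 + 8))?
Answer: 0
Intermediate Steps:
A = 219 (A = 9 - (6*((3*(-3))*4) + 6) = 9 - (6*(-9*4) + 6) = 9 - (6*(-36) + 6) = 9 - (-216 + 6) = 9 - 1*(-210) = 9 + 210 = 219)
(1533 + 1562)*((A*(-2 + 2))*(-10 + 8)) = (1533 + 1562)*((219*(-2 + 2))*(-10 + 8)) = 3095*((219*0)*(-2)) = 3095*(0*(-2)) = 3095*0 = 0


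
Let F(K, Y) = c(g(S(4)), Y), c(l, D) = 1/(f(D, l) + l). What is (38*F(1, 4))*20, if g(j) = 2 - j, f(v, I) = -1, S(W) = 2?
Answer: -760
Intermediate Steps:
c(l, D) = 1/(-1 + l)
F(K, Y) = -1 (F(K, Y) = 1/(-1 + (2 - 1*2)) = 1/(-1 + (2 - 2)) = 1/(-1 + 0) = 1/(-1) = -1)
(38*F(1, 4))*20 = (38*(-1))*20 = -38*20 = -760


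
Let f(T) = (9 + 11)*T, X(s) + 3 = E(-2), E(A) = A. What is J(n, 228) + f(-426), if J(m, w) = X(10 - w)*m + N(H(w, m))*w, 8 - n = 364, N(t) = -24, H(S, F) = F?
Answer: -12212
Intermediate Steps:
n = -356 (n = 8 - 1*364 = 8 - 364 = -356)
X(s) = -5 (X(s) = -3 - 2 = -5)
f(T) = 20*T
J(m, w) = -24*w - 5*m (J(m, w) = -5*m - 24*w = -24*w - 5*m)
J(n, 228) + f(-426) = (-24*228 - 5*(-356)) + 20*(-426) = (-5472 + 1780) - 8520 = -3692 - 8520 = -12212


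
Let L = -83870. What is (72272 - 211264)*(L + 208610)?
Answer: -17337862080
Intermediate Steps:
(72272 - 211264)*(L + 208610) = (72272 - 211264)*(-83870 + 208610) = -138992*124740 = -17337862080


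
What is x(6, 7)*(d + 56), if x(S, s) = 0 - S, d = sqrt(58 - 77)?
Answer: -336 - 6*I*sqrt(19) ≈ -336.0 - 26.153*I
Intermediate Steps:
d = I*sqrt(19) (d = sqrt(-19) = I*sqrt(19) ≈ 4.3589*I)
x(S, s) = -S
x(6, 7)*(d + 56) = (-1*6)*(I*sqrt(19) + 56) = -6*(56 + I*sqrt(19)) = -336 - 6*I*sqrt(19)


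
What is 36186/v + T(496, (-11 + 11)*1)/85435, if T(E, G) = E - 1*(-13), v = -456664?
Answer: -1429554467/19507544420 ≈ -0.073282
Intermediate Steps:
T(E, G) = 13 + E (T(E, G) = E + 13 = 13 + E)
36186/v + T(496, (-11 + 11)*1)/85435 = 36186/(-456664) + (13 + 496)/85435 = 36186*(-1/456664) + 509*(1/85435) = -18093/228332 + 509/85435 = -1429554467/19507544420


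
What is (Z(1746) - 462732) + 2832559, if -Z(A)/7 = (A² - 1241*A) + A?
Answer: -3814505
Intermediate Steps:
Z(A) = -7*A² + 8680*A (Z(A) = -7*((A² - 1241*A) + A) = -7*(A² - 1240*A) = -7*A² + 8680*A)
(Z(1746) - 462732) + 2832559 = (7*1746*(1240 - 1*1746) - 462732) + 2832559 = (7*1746*(1240 - 1746) - 462732) + 2832559 = (7*1746*(-506) - 462732) + 2832559 = (-6184332 - 462732) + 2832559 = -6647064 + 2832559 = -3814505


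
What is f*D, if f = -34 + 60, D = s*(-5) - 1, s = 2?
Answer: -286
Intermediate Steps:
D = -11 (D = 2*(-5) - 1 = -10 - 1 = -11)
f = 26
f*D = 26*(-11) = -286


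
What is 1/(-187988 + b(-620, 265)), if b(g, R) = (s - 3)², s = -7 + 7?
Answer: -1/187979 ≈ -5.3197e-6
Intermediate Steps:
s = 0
b(g, R) = 9 (b(g, R) = (0 - 3)² = (-3)² = 9)
1/(-187988 + b(-620, 265)) = 1/(-187988 + 9) = 1/(-187979) = -1/187979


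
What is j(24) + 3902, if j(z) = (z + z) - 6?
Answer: 3944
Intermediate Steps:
j(z) = -6 + 2*z (j(z) = 2*z - 6 = -6 + 2*z)
j(24) + 3902 = (-6 + 2*24) + 3902 = (-6 + 48) + 3902 = 42 + 3902 = 3944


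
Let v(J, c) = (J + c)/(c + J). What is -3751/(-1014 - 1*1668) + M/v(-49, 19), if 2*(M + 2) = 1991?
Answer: 1334159/1341 ≈ 994.90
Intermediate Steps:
v(J, c) = 1 (v(J, c) = (J + c)/(J + c) = 1)
M = 1987/2 (M = -2 + (½)*1991 = -2 + 1991/2 = 1987/2 ≈ 993.50)
-3751/(-1014 - 1*1668) + M/v(-49, 19) = -3751/(-1014 - 1*1668) + (1987/2)/1 = -3751/(-1014 - 1668) + (1987/2)*1 = -3751/(-2682) + 1987/2 = -3751*(-1/2682) + 1987/2 = 3751/2682 + 1987/2 = 1334159/1341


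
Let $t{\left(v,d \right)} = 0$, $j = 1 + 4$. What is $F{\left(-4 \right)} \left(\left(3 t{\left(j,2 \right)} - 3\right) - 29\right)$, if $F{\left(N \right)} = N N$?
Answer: $-512$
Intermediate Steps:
$j = 5$
$F{\left(N \right)} = N^{2}$
$F{\left(-4 \right)} \left(\left(3 t{\left(j,2 \right)} - 3\right) - 29\right) = \left(-4\right)^{2} \left(\left(3 \cdot 0 - 3\right) - 29\right) = 16 \left(\left(0 - 3\right) - 29\right) = 16 \left(-3 - 29\right) = 16 \left(-32\right) = -512$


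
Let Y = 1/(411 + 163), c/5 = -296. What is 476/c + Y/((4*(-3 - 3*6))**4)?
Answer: -1700380055623/5286895971840 ≈ -0.32162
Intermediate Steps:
c = -1480 (c = 5*(-296) = -1480)
Y = 1/574 ≈ 0.0017422
476/c + Y/((4*(-3 - 3*6))**4) = 476/(-1480) + 1/(574*((4*(-3 - 3*6))**4)) = 476*(-1/1480) + 1/(574*((4*(-3 - 18))**4)) = -119/370 + 1/(574*((4*(-21))**4)) = -119/370 + 1/(574*((-84)**4)) = -119/370 + (1/574)/49787136 = -119/370 + (1/574)*(1/49787136) = -119/370 + 1/28577816064 = -1700380055623/5286895971840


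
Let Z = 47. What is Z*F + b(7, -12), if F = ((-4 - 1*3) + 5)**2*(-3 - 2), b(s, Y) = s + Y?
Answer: -945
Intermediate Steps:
b(s, Y) = Y + s
F = -20 (F = ((-4 - 3) + 5)**2*(-5) = (-7 + 5)**2*(-5) = (-2)**2*(-5) = 4*(-5) = -20)
Z*F + b(7, -12) = 47*(-20) + (-12 + 7) = -940 - 5 = -945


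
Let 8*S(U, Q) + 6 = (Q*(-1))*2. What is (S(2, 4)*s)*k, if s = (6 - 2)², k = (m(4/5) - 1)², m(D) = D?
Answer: -28/25 ≈ -1.1200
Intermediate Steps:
S(U, Q) = -¾ - Q/4 (S(U, Q) = -¾ + ((Q*(-1))*2)/8 = -¾ + (-Q*2)/8 = -¾ + (-2*Q)/8 = -¾ - Q/4)
k = 1/25 (k = (4/5 - 1)² = (4*(⅕) - 1)² = (⅘ - 1)² = (-⅕)² = 1/25 ≈ 0.040000)
s = 16 (s = 4² = 16)
(S(2, 4)*s)*k = ((-¾ - ¼*4)*16)*(1/25) = ((-¾ - 1)*16)*(1/25) = -7/4*16*(1/25) = -28*1/25 = -28/25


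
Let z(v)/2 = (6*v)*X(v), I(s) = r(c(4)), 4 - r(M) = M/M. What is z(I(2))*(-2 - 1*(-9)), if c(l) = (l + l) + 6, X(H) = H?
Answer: 756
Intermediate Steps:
c(l) = 6 + 2*l (c(l) = 2*l + 6 = 6 + 2*l)
r(M) = 3 (r(M) = 4 - M/M = 4 - 1*1 = 4 - 1 = 3)
I(s) = 3
z(v) = 12*v**2 (z(v) = 2*((6*v)*v) = 2*(6*v**2) = 12*v**2)
z(I(2))*(-2 - 1*(-9)) = (12*3**2)*(-2 - 1*(-9)) = (12*9)*(-2 + 9) = 108*7 = 756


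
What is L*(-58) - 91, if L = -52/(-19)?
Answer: -4745/19 ≈ -249.74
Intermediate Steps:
L = 52/19 (L = -52*(-1/19) = 52/19 ≈ 2.7368)
L*(-58) - 91 = (52/19)*(-58) - 91 = -3016/19 - 91 = -4745/19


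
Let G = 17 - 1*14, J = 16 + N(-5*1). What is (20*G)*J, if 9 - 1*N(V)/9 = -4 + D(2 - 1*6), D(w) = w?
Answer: 10140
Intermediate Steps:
N(V) = 153 (N(V) = 81 - 9*(-4 + (2 - 1*6)) = 81 - 9*(-4 + (2 - 6)) = 81 - 9*(-4 - 4) = 81 - 9*(-8) = 81 + 72 = 153)
J = 169 (J = 16 + 153 = 169)
G = 3 (G = 17 - 14 = 3)
(20*G)*J = (20*3)*169 = 60*169 = 10140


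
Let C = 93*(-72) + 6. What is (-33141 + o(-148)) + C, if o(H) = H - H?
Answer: -39831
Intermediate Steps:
o(H) = 0
C = -6690 (C = -6696 + 6 = -6690)
(-33141 + o(-148)) + C = (-33141 + 0) - 6690 = -33141 - 6690 = -39831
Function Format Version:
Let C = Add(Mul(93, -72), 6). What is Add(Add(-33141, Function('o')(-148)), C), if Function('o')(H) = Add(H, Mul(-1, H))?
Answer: -39831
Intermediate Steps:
Function('o')(H) = 0
C = -6690 (C = Add(-6696, 6) = -6690)
Add(Add(-33141, Function('o')(-148)), C) = Add(Add(-33141, 0), -6690) = Add(-33141, -6690) = -39831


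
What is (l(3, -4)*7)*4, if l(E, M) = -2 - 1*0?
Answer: -56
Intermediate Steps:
l(E, M) = -2 (l(E, M) = -2 + 0 = -2)
(l(3, -4)*7)*4 = -2*7*4 = -14*4 = -56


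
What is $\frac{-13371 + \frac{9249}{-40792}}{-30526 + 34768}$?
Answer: $- \frac{181813027}{57679888} \approx -3.1521$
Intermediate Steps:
$\frac{-13371 + \frac{9249}{-40792}}{-30526 + 34768} = \frac{-13371 + 9249 \left(- \frac{1}{40792}\right)}{4242} = \left(-13371 - \frac{9249}{40792}\right) \frac{1}{4242} = \left(- \frac{545439081}{40792}\right) \frac{1}{4242} = - \frac{181813027}{57679888}$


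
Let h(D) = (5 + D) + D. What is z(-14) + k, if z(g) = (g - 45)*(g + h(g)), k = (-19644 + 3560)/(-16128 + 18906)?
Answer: 3024145/1389 ≈ 2177.2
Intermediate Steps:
h(D) = 5 + 2*D
k = -8042/1389 (k = -16084/2778 = -16084*1/2778 = -8042/1389 ≈ -5.7898)
z(g) = (-45 + g)*(5 + 3*g) (z(g) = (g - 45)*(g + (5 + 2*g)) = (-45 + g)*(5 + 3*g))
z(-14) + k = (-225 - 130*(-14) + 3*(-14)²) - 8042/1389 = (-225 + 1820 + 3*196) - 8042/1389 = (-225 + 1820 + 588) - 8042/1389 = 2183 - 8042/1389 = 3024145/1389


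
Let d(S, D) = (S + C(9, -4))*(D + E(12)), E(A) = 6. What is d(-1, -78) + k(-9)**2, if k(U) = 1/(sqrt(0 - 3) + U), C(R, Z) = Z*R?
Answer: (47952*sqrt(3) + 207793*I)/(6*(3*sqrt(3) + 13*I)) ≈ 2664.0 + 0.0044188*I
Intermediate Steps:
C(R, Z) = R*Z
k(U) = 1/(U + I*sqrt(3)) (k(U) = 1/(sqrt(-3) + U) = 1/(I*sqrt(3) + U) = 1/(U + I*sqrt(3)))
d(S, D) = (-36 + S)*(6 + D) (d(S, D) = (S + 9*(-4))*(D + 6) = (S - 36)*(6 + D) = (-36 + S)*(6 + D))
d(-1, -78) + k(-9)**2 = (-216 - 36*(-78) + 6*(-1) - 78*(-1)) + (1/(-9 + I*sqrt(3)))**2 = (-216 + 2808 - 6 + 78) + (-9 + I*sqrt(3))**(-2) = 2664 + (-9 + I*sqrt(3))**(-2)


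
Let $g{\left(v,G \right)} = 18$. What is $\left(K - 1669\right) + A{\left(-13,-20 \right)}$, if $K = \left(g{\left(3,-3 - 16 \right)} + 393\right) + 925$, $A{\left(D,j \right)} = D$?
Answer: $-346$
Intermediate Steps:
$K = 1336$ ($K = \left(18 + 393\right) + 925 = 411 + 925 = 1336$)
$\left(K - 1669\right) + A{\left(-13,-20 \right)} = \left(1336 - 1669\right) - 13 = -333 - 13 = -346$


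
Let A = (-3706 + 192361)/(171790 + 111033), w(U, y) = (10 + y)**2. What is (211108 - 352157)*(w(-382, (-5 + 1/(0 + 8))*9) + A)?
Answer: -2931404139698287/18100672 ≈ -1.6195e+8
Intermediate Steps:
A = 188655/282823 ≈ 0.66704
(211108 - 352157)*(w(-382, (-5 + 1/(0 + 8))*9) + A) = (211108 - 352157)*((10 + (-5 + 1/(0 + 8))*9)**2 + 188655/282823) = -141049*((10 + (-5 + 1/8)*9)**2 + 188655/282823) = -141049*((10 - 39/8*9)**2 + 188655/282823) = -141049*((10 - 351/8)**2 + 188655/282823) = -141049*((-271/8)**2 + 188655/282823) = -141049*(73441/64 + 188655/282823) = -141049*20782877863/18100672 = -2931404139698287/18100672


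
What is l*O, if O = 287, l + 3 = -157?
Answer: -45920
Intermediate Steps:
l = -160 (l = -3 - 157 = -160)
l*O = -160*287 = -45920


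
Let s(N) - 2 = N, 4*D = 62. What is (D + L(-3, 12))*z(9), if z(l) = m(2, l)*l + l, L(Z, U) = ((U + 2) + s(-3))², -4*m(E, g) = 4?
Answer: 0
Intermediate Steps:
D = 31/2 (D = (¼)*62 = 31/2 ≈ 15.500)
s(N) = 2 + N
m(E, g) = -1 (m(E, g) = -¼*4 = -1)
L(Z, U) = (1 + U)² (L(Z, U) = ((U + 2) + (2 - 3))² = ((2 + U) - 1)² = (1 + U)²)
z(l) = 0 (z(l) = -l + l = 0)
(D + L(-3, 12))*z(9) = (31/2 + (1 + 12)²)*0 = (31/2 + 13²)*0 = (31/2 + 169)*0 = (369/2)*0 = 0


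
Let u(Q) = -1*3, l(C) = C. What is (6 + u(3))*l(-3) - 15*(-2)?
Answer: 21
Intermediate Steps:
u(Q) = -3
(6 + u(3))*l(-3) - 15*(-2) = (6 - 3)*(-3) - 15*(-2) = 3*(-3) + 30 = -9 + 30 = 21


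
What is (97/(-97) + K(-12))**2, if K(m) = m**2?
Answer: 20449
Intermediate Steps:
(97/(-97) + K(-12))**2 = (97/(-97) + (-12)**2)**2 = (97*(-1/97) + 144)**2 = (-1 + 144)**2 = 143**2 = 20449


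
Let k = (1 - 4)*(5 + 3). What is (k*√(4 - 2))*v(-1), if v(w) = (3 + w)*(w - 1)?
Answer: 96*√2 ≈ 135.76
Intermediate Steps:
v(w) = (-1 + w)*(3 + w) (v(w) = (3 + w)*(-1 + w) = (-1 + w)*(3 + w))
k = -24 (k = -3*8 = -24)
(k*√(4 - 2))*v(-1) = (-24*√(4 - 2))*(-3 + (-1)² + 2*(-1)) = (-24*√2)*(-3 + 1 - 2) = -24*√2*(-4) = 96*√2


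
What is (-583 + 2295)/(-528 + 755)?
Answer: 1712/227 ≈ 7.5418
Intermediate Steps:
(-583 + 2295)/(-528 + 755) = 1712/227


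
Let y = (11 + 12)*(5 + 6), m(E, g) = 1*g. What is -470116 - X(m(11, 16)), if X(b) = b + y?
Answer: -470385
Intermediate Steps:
m(E, g) = g
y = 253 (y = 23*11 = 253)
X(b) = 253 + b (X(b) = b + 253 = 253 + b)
-470116 - X(m(11, 16)) = -470116 - (253 + 16) = -470116 - 1*269 = -470116 - 269 = -470385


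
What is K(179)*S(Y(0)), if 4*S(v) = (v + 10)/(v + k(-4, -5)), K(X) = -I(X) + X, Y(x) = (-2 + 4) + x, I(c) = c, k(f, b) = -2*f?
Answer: 0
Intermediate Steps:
Y(x) = 2 + x
K(X) = 0 (K(X) = -X + X = 0)
S(v) = (10 + v)/(4*(8 + v)) (S(v) = ((v + 10)/(v - 2*(-4)))/4 = ((10 + v)/(v + 8))/4 = ((10 + v)/(8 + v))/4 = (10 + v)/(4*(8 + v)))
K(179)*S(Y(0)) = 0*((10 + (2 + 0))/(4*(8 + (2 + 0)))) = 0*((10 + 2)/(4*(8 + 2))) = 0*((¼)*12/10) = 0*((¼)*(⅒)*12) = 0*(3/10) = 0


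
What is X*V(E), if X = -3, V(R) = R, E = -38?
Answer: 114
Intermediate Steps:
X*V(E) = -3*(-38) = 114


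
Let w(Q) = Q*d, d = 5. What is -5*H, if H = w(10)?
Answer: -250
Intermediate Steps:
w(Q) = 5*Q (w(Q) = Q*5 = 5*Q)
H = 50 (H = 5*10 = 50)
-5*H = -5*50 = -250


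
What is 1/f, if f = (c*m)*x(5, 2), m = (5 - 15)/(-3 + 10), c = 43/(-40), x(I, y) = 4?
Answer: 7/43 ≈ 0.16279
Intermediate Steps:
c = -43/40 (c = 43*(-1/40) = -43/40 ≈ -1.0750)
m = -10/7 ≈ -1.4286
f = 43/7 (f = -43/40*(-10/7)*4 = (43/28)*4 = 43/7 ≈ 6.1429)
1/f = 1/(43/7) = 7/43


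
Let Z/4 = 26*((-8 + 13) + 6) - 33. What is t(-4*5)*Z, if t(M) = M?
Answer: -20240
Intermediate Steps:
Z = 1012 (Z = 4*(26*((-8 + 13) + 6) - 33) = 4*(26*(5 + 6) - 33) = 4*(26*11 - 33) = 4*(286 - 33) = 4*253 = 1012)
t(-4*5)*Z = -4*5*1012 = -20*1012 = -20240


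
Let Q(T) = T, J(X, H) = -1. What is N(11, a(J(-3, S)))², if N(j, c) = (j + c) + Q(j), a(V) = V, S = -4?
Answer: 441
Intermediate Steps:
N(j, c) = c + 2*j (N(j, c) = (j + c) + j = (c + j) + j = c + 2*j)
N(11, a(J(-3, S)))² = (-1 + 2*11)² = (-1 + 22)² = 21² = 441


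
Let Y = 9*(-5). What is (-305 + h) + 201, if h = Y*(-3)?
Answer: 31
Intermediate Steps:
Y = -45
h = 135 (h = -45*(-3) = 135)
(-305 + h) + 201 = (-305 + 135) + 201 = -170 + 201 = 31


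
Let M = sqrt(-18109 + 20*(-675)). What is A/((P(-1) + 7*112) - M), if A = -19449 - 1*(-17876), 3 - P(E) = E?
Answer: -10244/5393 - 13*I*sqrt(31609)/5393 ≈ -1.8995 - 0.42857*I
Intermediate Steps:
P(E) = 3 - E
M = I*sqrt(31609) (M = sqrt(-18109 - 13500) = sqrt(-31609) = I*sqrt(31609) ≈ 177.79*I)
A = -1573 (A = -19449 + 17876 = -1573)
A/((P(-1) + 7*112) - M) = -1573/(((3 - 1*(-1)) + 7*112) - I*sqrt(31609)) = -1573/(((3 + 1) + 784) - I*sqrt(31609)) = -1573/((4 + 784) - I*sqrt(31609)) = -1573/(788 - I*sqrt(31609))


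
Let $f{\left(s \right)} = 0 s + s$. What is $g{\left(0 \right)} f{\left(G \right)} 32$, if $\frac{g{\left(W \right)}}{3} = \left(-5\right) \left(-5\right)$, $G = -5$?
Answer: $-12000$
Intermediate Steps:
$g{\left(W \right)} = 75$ ($g{\left(W \right)} = 3 \left(\left(-5\right) \left(-5\right)\right) = 3 \cdot 25 = 75$)
$f{\left(s \right)} = s$ ($f{\left(s \right)} = 0 + s = s$)
$g{\left(0 \right)} f{\left(G \right)} 32 = 75 \left(-5\right) 32 = \left(-375\right) 32 = -12000$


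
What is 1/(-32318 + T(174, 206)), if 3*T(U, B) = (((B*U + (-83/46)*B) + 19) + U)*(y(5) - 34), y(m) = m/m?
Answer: -23/9766636 ≈ -2.3550e-6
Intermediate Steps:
y(m) = 1
T(U, B) = -209 - 11*U + 913*B/46 - 11*B*U (T(U, B) = ((((B*U + (-83/46)*B) + 19) + U)*(1 - 34))/3 = ((((B*U + (-83*1/46)*B) + 19) + U)*(-33))/3 = ((((B*U - 83*B/46) + 19) + U)*(-33))/3 = ((((-83*B/46 + B*U) + 19) + U)*(-33))/3 = (((19 - 83*B/46 + B*U) + U)*(-33))/3 = ((19 + U - 83*B/46 + B*U)*(-33))/3 = (-627 - 33*U + 2739*B/46 - 33*B*U)/3 = -209 - 11*U + 913*B/46 - 11*B*U)
1/(-32318 + T(174, 206)) = 1/(-32318 + (-209 - 11*174 + (913/46)*206 - 11*206*174)) = 1/(-32318 + (-209 - 1914 + 94039/23 - 394284)) = 1/(-32318 - 9023322/23) = 1/(-9766636/23) = -23/9766636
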